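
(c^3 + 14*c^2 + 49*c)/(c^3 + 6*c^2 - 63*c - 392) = c/(c - 8)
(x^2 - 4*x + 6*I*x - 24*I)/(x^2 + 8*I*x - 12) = (x - 4)/(x + 2*I)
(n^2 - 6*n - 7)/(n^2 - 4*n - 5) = (n - 7)/(n - 5)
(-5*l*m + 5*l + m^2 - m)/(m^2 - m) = (-5*l + m)/m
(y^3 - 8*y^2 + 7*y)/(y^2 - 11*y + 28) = y*(y - 1)/(y - 4)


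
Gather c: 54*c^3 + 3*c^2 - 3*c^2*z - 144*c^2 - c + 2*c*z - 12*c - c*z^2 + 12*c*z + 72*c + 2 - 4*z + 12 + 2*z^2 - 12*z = 54*c^3 + c^2*(-3*z - 141) + c*(-z^2 + 14*z + 59) + 2*z^2 - 16*z + 14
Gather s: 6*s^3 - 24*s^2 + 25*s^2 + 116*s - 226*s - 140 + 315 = 6*s^3 + s^2 - 110*s + 175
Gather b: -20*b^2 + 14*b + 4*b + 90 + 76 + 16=-20*b^2 + 18*b + 182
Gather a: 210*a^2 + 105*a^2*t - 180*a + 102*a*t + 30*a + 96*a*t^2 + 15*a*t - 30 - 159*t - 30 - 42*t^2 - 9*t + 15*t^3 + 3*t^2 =a^2*(105*t + 210) + a*(96*t^2 + 117*t - 150) + 15*t^3 - 39*t^2 - 168*t - 60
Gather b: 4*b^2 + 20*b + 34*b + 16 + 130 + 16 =4*b^2 + 54*b + 162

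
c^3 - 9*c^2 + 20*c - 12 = (c - 6)*(c - 2)*(c - 1)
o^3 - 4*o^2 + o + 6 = (o - 3)*(o - 2)*(o + 1)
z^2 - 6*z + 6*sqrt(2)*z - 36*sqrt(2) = (z - 6)*(z + 6*sqrt(2))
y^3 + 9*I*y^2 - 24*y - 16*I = (y + I)*(y + 4*I)^2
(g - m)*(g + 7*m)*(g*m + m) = g^3*m + 6*g^2*m^2 + g^2*m - 7*g*m^3 + 6*g*m^2 - 7*m^3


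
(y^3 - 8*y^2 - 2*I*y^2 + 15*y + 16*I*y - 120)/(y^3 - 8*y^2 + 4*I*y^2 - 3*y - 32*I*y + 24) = (y - 5*I)/(y + I)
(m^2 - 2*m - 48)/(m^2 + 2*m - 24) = (m - 8)/(m - 4)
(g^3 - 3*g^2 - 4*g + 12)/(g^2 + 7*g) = (g^3 - 3*g^2 - 4*g + 12)/(g*(g + 7))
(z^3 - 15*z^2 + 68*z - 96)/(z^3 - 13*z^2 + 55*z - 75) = (z^2 - 12*z + 32)/(z^2 - 10*z + 25)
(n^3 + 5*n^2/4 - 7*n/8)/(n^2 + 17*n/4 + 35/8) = n*(2*n - 1)/(2*n + 5)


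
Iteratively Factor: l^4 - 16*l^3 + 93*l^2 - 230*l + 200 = (l - 5)*(l^3 - 11*l^2 + 38*l - 40) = (l - 5)^2*(l^2 - 6*l + 8) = (l - 5)^2*(l - 2)*(l - 4)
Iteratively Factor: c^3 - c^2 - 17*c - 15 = (c + 1)*(c^2 - 2*c - 15) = (c - 5)*(c + 1)*(c + 3)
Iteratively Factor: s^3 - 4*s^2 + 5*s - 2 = (s - 1)*(s^2 - 3*s + 2) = (s - 1)^2*(s - 2)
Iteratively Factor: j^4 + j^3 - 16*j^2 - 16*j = (j + 4)*(j^3 - 3*j^2 - 4*j) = j*(j + 4)*(j^2 - 3*j - 4) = j*(j - 4)*(j + 4)*(j + 1)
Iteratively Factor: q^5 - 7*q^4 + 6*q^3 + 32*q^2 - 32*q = (q)*(q^4 - 7*q^3 + 6*q^2 + 32*q - 32) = q*(q - 1)*(q^3 - 6*q^2 + 32) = q*(q - 4)*(q - 1)*(q^2 - 2*q - 8) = q*(q - 4)^2*(q - 1)*(q + 2)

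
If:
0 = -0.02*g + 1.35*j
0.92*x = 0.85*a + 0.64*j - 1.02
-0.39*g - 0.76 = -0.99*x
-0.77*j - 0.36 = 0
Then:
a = -11.07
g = -31.56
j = -0.47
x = -11.66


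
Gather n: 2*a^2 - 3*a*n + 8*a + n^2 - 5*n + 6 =2*a^2 + 8*a + n^2 + n*(-3*a - 5) + 6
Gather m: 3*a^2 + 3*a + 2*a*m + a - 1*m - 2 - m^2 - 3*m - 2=3*a^2 + 4*a - m^2 + m*(2*a - 4) - 4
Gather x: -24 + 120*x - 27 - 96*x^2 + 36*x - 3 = -96*x^2 + 156*x - 54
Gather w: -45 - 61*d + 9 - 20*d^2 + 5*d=-20*d^2 - 56*d - 36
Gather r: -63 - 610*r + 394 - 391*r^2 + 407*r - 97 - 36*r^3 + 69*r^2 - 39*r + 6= -36*r^3 - 322*r^2 - 242*r + 240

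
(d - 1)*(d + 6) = d^2 + 5*d - 6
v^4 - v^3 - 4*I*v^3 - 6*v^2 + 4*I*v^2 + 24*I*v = v*(v - 3)*(v + 2)*(v - 4*I)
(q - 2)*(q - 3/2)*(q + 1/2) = q^3 - 3*q^2 + 5*q/4 + 3/2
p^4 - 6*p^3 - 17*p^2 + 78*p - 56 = (p - 7)*(p - 2)*(p - 1)*(p + 4)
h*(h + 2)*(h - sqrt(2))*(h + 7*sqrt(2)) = h^4 + 2*h^3 + 6*sqrt(2)*h^3 - 14*h^2 + 12*sqrt(2)*h^2 - 28*h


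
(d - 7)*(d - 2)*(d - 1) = d^3 - 10*d^2 + 23*d - 14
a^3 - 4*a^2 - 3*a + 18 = (a - 3)^2*(a + 2)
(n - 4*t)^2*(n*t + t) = n^3*t - 8*n^2*t^2 + n^2*t + 16*n*t^3 - 8*n*t^2 + 16*t^3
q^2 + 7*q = q*(q + 7)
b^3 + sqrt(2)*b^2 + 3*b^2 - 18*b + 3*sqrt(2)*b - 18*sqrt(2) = (b - 3)*(b + 6)*(b + sqrt(2))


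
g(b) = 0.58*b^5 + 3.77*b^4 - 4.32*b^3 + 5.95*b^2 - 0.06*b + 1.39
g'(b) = 2.9*b^4 + 15.08*b^3 - 12.96*b^2 + 11.9*b - 0.06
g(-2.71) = 249.79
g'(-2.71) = -271.20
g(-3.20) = 404.77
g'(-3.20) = -360.90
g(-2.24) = 142.14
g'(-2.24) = -188.22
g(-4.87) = 1173.54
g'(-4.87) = -475.92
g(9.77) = 82519.30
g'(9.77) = 39365.00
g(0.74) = 4.11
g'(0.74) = 8.63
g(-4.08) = 783.02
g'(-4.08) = -484.94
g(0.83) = 4.99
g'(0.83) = 10.89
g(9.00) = 56316.91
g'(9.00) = 29077.50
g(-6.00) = 1524.91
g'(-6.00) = -36.90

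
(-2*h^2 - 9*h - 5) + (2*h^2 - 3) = -9*h - 8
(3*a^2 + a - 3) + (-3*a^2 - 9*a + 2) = -8*a - 1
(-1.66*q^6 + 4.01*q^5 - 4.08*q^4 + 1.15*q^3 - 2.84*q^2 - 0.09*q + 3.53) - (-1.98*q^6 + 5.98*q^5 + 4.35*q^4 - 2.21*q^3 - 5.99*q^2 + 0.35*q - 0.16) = 0.32*q^6 - 1.97*q^5 - 8.43*q^4 + 3.36*q^3 + 3.15*q^2 - 0.44*q + 3.69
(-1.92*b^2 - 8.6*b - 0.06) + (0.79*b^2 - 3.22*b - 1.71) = -1.13*b^2 - 11.82*b - 1.77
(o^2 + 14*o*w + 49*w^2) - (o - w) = o^2 + 14*o*w - o + 49*w^2 + w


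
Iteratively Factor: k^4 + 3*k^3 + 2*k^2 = (k + 2)*(k^3 + k^2) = (k + 1)*(k + 2)*(k^2) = k*(k + 1)*(k + 2)*(k)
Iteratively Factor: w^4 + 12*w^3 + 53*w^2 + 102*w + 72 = (w + 3)*(w^3 + 9*w^2 + 26*w + 24) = (w + 3)^2*(w^2 + 6*w + 8) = (w + 2)*(w + 3)^2*(w + 4)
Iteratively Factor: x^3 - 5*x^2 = (x - 5)*(x^2) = x*(x - 5)*(x)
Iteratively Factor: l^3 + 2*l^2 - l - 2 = (l - 1)*(l^2 + 3*l + 2) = (l - 1)*(l + 1)*(l + 2)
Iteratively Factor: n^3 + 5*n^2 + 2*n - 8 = (n + 2)*(n^2 + 3*n - 4) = (n - 1)*(n + 2)*(n + 4)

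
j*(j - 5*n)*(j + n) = j^3 - 4*j^2*n - 5*j*n^2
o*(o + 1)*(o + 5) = o^3 + 6*o^2 + 5*o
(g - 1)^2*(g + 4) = g^3 + 2*g^2 - 7*g + 4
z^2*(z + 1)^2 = z^4 + 2*z^3 + z^2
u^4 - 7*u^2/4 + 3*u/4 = u*(u - 1)*(u - 1/2)*(u + 3/2)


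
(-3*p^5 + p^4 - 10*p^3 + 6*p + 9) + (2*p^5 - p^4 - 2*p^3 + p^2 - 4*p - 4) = -p^5 - 12*p^3 + p^2 + 2*p + 5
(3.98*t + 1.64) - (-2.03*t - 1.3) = 6.01*t + 2.94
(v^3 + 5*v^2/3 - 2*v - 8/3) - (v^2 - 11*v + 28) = v^3 + 2*v^2/3 + 9*v - 92/3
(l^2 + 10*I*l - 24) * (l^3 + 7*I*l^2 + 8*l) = l^5 + 17*I*l^4 - 86*l^3 - 88*I*l^2 - 192*l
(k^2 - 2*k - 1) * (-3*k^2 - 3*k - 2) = -3*k^4 + 3*k^3 + 7*k^2 + 7*k + 2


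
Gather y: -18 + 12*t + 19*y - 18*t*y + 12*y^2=12*t + 12*y^2 + y*(19 - 18*t) - 18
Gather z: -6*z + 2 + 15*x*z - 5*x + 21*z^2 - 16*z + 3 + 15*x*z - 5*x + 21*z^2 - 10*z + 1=-10*x + 42*z^2 + z*(30*x - 32) + 6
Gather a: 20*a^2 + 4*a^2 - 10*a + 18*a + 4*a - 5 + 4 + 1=24*a^2 + 12*a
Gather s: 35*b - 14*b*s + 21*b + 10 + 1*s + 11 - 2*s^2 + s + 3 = 56*b - 2*s^2 + s*(2 - 14*b) + 24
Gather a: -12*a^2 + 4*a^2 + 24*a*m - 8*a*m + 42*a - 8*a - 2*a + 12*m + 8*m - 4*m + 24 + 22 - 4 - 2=-8*a^2 + a*(16*m + 32) + 16*m + 40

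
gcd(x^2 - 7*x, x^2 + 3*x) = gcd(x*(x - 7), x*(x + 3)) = x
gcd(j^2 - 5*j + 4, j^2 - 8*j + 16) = j - 4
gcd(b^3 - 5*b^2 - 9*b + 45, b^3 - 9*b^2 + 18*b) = b - 3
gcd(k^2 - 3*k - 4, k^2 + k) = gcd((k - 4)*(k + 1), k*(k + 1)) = k + 1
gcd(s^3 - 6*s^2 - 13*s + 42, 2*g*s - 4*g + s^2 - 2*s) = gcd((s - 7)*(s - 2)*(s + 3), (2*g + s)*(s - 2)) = s - 2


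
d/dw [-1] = 0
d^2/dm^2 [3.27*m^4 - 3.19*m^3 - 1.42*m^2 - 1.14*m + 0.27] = 39.24*m^2 - 19.14*m - 2.84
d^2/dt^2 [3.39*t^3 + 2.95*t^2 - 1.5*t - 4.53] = 20.34*t + 5.9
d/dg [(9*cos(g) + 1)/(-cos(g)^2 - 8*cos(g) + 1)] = (9*sin(g)^2 - 2*cos(g) - 26)*sin(g)/(-sin(g)^2 + 8*cos(g))^2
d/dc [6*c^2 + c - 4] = 12*c + 1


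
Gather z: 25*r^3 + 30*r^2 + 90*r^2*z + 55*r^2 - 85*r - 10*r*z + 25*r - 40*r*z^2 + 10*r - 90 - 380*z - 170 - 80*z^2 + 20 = 25*r^3 + 85*r^2 - 50*r + z^2*(-40*r - 80) + z*(90*r^2 - 10*r - 380) - 240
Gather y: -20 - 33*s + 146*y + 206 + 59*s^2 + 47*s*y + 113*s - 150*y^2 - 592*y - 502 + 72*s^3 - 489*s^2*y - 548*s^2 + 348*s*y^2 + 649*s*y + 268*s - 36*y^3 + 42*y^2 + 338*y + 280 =72*s^3 - 489*s^2 + 348*s - 36*y^3 + y^2*(348*s - 108) + y*(-489*s^2 + 696*s - 108) - 36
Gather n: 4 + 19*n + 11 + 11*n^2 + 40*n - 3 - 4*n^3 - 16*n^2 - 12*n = -4*n^3 - 5*n^2 + 47*n + 12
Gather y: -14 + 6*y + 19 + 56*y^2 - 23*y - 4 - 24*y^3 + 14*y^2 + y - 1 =-24*y^3 + 70*y^2 - 16*y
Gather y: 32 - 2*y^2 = 32 - 2*y^2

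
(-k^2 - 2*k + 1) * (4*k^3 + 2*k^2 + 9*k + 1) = -4*k^5 - 10*k^4 - 9*k^3 - 17*k^2 + 7*k + 1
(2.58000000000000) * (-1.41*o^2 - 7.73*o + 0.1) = -3.6378*o^2 - 19.9434*o + 0.258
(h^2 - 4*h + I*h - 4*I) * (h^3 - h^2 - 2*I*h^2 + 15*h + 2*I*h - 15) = h^5 - 5*h^4 - I*h^4 + 21*h^3 + 5*I*h^3 - 85*h^2 + 11*I*h^2 + 68*h - 75*I*h + 60*I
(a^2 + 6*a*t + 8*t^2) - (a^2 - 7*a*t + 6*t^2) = 13*a*t + 2*t^2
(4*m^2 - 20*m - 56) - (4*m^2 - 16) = -20*m - 40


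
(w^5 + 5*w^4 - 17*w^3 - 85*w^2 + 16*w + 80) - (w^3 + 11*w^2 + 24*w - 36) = w^5 + 5*w^4 - 18*w^3 - 96*w^2 - 8*w + 116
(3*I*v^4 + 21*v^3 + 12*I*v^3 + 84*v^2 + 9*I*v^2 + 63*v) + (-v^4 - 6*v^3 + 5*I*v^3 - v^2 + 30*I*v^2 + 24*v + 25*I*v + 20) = -v^4 + 3*I*v^4 + 15*v^3 + 17*I*v^3 + 83*v^2 + 39*I*v^2 + 87*v + 25*I*v + 20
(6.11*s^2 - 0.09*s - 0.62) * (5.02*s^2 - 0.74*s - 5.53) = 30.6722*s^4 - 4.9732*s^3 - 36.8341*s^2 + 0.9565*s + 3.4286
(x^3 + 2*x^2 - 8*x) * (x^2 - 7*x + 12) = x^5 - 5*x^4 - 10*x^3 + 80*x^2 - 96*x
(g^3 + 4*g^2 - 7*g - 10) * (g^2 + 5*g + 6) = g^5 + 9*g^4 + 19*g^3 - 21*g^2 - 92*g - 60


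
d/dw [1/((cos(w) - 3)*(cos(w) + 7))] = 2*(cos(w) + 2)*sin(w)/((cos(w) - 3)^2*(cos(w) + 7)^2)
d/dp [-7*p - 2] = -7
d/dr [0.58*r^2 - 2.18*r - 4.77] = 1.16*r - 2.18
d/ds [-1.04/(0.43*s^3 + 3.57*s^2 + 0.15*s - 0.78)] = (1.3416*s^2 + 7.4256*s + 0.156)/(0.43*s^3 + 3.57*s^2 + 0.15*s - 0.78)^2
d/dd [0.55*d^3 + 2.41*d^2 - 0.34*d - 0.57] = 1.65*d^2 + 4.82*d - 0.34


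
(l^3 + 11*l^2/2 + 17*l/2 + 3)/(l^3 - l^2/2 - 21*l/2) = (2*l^2 + 5*l + 2)/(l*(2*l - 7))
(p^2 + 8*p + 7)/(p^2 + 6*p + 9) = (p^2 + 8*p + 7)/(p^2 + 6*p + 9)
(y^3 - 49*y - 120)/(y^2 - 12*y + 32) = (y^2 + 8*y + 15)/(y - 4)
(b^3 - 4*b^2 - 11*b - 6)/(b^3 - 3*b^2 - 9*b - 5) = (b - 6)/(b - 5)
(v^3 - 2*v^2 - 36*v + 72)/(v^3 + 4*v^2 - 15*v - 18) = (v^2 - 8*v + 12)/(v^2 - 2*v - 3)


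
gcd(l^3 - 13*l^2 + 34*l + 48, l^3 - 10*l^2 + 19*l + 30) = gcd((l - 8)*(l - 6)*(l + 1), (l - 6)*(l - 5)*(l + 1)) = l^2 - 5*l - 6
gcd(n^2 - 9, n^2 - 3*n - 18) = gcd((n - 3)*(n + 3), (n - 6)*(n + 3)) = n + 3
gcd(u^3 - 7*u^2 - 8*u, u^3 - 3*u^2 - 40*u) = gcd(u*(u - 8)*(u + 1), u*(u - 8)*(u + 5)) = u^2 - 8*u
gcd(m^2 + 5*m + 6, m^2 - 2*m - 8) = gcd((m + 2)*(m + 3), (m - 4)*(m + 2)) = m + 2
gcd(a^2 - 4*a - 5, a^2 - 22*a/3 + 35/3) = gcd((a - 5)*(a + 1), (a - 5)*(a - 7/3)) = a - 5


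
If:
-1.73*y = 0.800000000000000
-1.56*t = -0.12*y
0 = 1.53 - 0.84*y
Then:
No Solution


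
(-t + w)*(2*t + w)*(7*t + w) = -14*t^3 + 5*t^2*w + 8*t*w^2 + w^3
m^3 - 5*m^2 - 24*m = m*(m - 8)*(m + 3)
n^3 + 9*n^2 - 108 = (n - 3)*(n + 6)^2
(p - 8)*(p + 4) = p^2 - 4*p - 32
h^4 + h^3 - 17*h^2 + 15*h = h*(h - 3)*(h - 1)*(h + 5)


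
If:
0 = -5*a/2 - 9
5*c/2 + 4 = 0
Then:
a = -18/5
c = -8/5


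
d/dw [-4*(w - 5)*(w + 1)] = 16 - 8*w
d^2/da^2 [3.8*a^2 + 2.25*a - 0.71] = 7.60000000000000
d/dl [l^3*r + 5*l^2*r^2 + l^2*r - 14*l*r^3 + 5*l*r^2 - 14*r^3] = r*(3*l^2 + 10*l*r + 2*l - 14*r^2 + 5*r)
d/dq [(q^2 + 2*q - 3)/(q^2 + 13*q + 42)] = (11*q^2 + 90*q + 123)/(q^4 + 26*q^3 + 253*q^2 + 1092*q + 1764)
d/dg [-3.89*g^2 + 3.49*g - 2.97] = 3.49 - 7.78*g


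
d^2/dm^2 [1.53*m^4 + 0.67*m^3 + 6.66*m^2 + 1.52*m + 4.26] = 18.36*m^2 + 4.02*m + 13.32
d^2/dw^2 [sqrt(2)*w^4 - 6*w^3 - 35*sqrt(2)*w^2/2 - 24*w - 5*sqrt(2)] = 12*sqrt(2)*w^2 - 36*w - 35*sqrt(2)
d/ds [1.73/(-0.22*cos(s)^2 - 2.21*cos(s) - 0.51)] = -(0.7612*cos(s) + 3.8233)*sin(s)/(0.22*cos(s)^2 + 2.21*cos(s) + 0.51)^2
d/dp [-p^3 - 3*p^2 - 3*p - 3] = -3*p^2 - 6*p - 3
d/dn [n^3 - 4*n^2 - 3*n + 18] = 3*n^2 - 8*n - 3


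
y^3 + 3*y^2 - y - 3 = (y - 1)*(y + 1)*(y + 3)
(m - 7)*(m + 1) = m^2 - 6*m - 7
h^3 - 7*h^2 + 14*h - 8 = (h - 4)*(h - 2)*(h - 1)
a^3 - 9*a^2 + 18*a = a*(a - 6)*(a - 3)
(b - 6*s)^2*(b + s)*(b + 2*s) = b^4 - 9*b^3*s + 2*b^2*s^2 + 84*b*s^3 + 72*s^4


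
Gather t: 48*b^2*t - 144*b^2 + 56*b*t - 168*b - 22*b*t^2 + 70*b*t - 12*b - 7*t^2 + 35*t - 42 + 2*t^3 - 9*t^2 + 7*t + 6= -144*b^2 - 180*b + 2*t^3 + t^2*(-22*b - 16) + t*(48*b^2 + 126*b + 42) - 36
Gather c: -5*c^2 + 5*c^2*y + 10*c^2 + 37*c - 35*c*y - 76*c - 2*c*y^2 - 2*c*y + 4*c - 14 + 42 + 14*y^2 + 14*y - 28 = c^2*(5*y + 5) + c*(-2*y^2 - 37*y - 35) + 14*y^2 + 14*y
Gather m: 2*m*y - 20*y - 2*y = 2*m*y - 22*y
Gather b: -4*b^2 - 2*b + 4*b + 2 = -4*b^2 + 2*b + 2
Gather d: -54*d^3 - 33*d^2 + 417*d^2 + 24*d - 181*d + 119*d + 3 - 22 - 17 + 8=-54*d^3 + 384*d^2 - 38*d - 28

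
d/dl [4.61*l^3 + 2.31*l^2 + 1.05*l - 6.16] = 13.83*l^2 + 4.62*l + 1.05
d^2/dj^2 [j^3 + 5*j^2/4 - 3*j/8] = 6*j + 5/2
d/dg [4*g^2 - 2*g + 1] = 8*g - 2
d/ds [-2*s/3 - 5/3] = -2/3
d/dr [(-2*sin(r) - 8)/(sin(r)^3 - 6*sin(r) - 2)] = 4*(sin(r)^3 + 6*sin(r)^2 - 11)*cos(r)/(sin(r)^3 - 6*sin(r) - 2)^2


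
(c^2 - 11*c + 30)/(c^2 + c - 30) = (c - 6)/(c + 6)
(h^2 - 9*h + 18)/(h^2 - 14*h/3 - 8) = 3*(h - 3)/(3*h + 4)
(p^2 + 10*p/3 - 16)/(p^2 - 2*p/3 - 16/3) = (p + 6)/(p + 2)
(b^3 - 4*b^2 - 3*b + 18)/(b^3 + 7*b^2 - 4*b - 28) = (b^2 - 6*b + 9)/(b^2 + 5*b - 14)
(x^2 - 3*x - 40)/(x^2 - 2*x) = (x^2 - 3*x - 40)/(x*(x - 2))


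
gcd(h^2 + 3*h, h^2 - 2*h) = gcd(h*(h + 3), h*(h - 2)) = h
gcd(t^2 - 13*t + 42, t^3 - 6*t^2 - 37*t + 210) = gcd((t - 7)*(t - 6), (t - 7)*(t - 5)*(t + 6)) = t - 7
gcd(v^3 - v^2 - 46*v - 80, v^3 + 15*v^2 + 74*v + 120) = v + 5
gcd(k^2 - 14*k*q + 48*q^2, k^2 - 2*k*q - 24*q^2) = -k + 6*q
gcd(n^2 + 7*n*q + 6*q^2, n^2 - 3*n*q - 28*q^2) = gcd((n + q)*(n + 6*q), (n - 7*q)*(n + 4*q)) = 1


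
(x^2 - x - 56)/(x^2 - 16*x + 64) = (x + 7)/(x - 8)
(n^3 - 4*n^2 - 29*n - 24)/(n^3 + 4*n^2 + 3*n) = (n - 8)/n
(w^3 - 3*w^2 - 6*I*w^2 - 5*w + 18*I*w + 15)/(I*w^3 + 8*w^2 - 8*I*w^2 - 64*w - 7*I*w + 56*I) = (-I*w^2 + w*(-5 + 3*I) + 15)/(w^2 - w*(8 + 7*I) + 56*I)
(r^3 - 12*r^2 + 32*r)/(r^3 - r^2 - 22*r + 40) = r*(r - 8)/(r^2 + 3*r - 10)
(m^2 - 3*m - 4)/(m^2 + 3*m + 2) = (m - 4)/(m + 2)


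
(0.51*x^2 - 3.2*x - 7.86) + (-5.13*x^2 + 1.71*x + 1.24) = -4.62*x^2 - 1.49*x - 6.62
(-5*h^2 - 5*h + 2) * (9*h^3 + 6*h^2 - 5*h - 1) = -45*h^5 - 75*h^4 + 13*h^3 + 42*h^2 - 5*h - 2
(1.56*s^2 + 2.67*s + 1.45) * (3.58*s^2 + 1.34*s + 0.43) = 5.5848*s^4 + 11.649*s^3 + 9.4396*s^2 + 3.0911*s + 0.6235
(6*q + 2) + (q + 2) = 7*q + 4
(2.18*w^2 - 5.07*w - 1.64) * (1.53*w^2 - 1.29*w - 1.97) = 3.3354*w^4 - 10.5693*w^3 - 0.2635*w^2 + 12.1035*w + 3.2308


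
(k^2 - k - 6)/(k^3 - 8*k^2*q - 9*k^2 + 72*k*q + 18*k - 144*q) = (-k - 2)/(-k^2 + 8*k*q + 6*k - 48*q)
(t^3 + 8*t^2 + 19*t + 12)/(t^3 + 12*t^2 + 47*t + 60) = (t + 1)/(t + 5)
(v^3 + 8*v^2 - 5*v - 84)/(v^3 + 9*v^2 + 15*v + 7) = (v^2 + v - 12)/(v^2 + 2*v + 1)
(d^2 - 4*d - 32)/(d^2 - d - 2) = (-d^2 + 4*d + 32)/(-d^2 + d + 2)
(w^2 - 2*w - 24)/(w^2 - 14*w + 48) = (w + 4)/(w - 8)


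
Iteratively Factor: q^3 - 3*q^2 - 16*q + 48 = (q + 4)*(q^2 - 7*q + 12) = (q - 3)*(q + 4)*(q - 4)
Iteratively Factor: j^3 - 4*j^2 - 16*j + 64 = (j - 4)*(j^2 - 16) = (j - 4)*(j + 4)*(j - 4)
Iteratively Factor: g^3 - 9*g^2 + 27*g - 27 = (g - 3)*(g^2 - 6*g + 9) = (g - 3)^2*(g - 3)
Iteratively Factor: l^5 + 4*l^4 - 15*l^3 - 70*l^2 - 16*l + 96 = (l + 4)*(l^4 - 15*l^2 - 10*l + 24) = (l - 1)*(l + 4)*(l^3 + l^2 - 14*l - 24) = (l - 1)*(l + 3)*(l + 4)*(l^2 - 2*l - 8) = (l - 4)*(l - 1)*(l + 3)*(l + 4)*(l + 2)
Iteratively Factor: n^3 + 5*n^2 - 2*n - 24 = (n + 4)*(n^2 + n - 6) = (n - 2)*(n + 4)*(n + 3)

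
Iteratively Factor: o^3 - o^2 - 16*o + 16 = (o - 4)*(o^2 + 3*o - 4) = (o - 4)*(o + 4)*(o - 1)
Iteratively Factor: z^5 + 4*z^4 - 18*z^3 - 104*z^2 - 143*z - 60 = (z + 3)*(z^4 + z^3 - 21*z^2 - 41*z - 20) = (z + 3)*(z + 4)*(z^3 - 3*z^2 - 9*z - 5) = (z + 1)*(z + 3)*(z + 4)*(z^2 - 4*z - 5) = (z - 5)*(z + 1)*(z + 3)*(z + 4)*(z + 1)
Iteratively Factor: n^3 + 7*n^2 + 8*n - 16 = (n - 1)*(n^2 + 8*n + 16) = (n - 1)*(n + 4)*(n + 4)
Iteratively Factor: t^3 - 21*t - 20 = (t + 4)*(t^2 - 4*t - 5) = (t - 5)*(t + 4)*(t + 1)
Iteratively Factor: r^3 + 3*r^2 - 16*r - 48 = (r + 4)*(r^2 - r - 12) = (r - 4)*(r + 4)*(r + 3)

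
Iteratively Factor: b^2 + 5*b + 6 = (b + 2)*(b + 3)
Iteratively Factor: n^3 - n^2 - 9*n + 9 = (n - 3)*(n^2 + 2*n - 3) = (n - 3)*(n - 1)*(n + 3)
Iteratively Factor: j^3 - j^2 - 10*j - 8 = (j - 4)*(j^2 + 3*j + 2) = (j - 4)*(j + 2)*(j + 1)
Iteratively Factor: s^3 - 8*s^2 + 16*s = (s - 4)*(s^2 - 4*s) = (s - 4)^2*(s)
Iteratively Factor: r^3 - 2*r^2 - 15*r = (r + 3)*(r^2 - 5*r) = (r - 5)*(r + 3)*(r)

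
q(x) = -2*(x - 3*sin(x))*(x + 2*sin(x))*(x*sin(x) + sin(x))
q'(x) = -2*(1 - 3*cos(x))*(x + 2*sin(x))*(x*sin(x) + sin(x)) - 2*(x - 3*sin(x))*(x + 2*sin(x))*(x*cos(x) + sin(x) + cos(x)) - 2*(x - 3*sin(x))*(x*sin(x) + sin(x))*(2*cos(x) + 1)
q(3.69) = 68.02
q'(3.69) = 153.77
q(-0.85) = -0.74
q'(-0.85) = -3.05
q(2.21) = 3.89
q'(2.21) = -56.71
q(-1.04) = 0.30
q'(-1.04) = -7.87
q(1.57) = 26.24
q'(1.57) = -0.71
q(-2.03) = 4.65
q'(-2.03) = 14.09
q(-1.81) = 6.52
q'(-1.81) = 2.73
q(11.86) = 2434.52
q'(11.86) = -2308.84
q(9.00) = -628.66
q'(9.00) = 1077.31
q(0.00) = 0.00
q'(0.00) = 0.00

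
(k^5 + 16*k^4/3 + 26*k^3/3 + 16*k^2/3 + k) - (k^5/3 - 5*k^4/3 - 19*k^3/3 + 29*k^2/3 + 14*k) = 2*k^5/3 + 7*k^4 + 15*k^3 - 13*k^2/3 - 13*k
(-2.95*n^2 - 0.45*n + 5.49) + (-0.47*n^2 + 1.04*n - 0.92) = -3.42*n^2 + 0.59*n + 4.57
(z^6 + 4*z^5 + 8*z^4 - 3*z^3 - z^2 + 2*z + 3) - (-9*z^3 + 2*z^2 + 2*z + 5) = z^6 + 4*z^5 + 8*z^4 + 6*z^3 - 3*z^2 - 2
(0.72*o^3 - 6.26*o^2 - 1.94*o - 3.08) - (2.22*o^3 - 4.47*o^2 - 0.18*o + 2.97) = -1.5*o^3 - 1.79*o^2 - 1.76*o - 6.05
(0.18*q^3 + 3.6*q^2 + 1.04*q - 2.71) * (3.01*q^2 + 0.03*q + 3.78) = 0.5418*q^5 + 10.8414*q^4 + 3.9188*q^3 + 5.4821*q^2 + 3.8499*q - 10.2438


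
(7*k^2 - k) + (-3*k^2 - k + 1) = 4*k^2 - 2*k + 1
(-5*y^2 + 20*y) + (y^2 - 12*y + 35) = -4*y^2 + 8*y + 35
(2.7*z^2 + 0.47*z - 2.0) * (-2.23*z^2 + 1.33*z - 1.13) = -6.021*z^4 + 2.5429*z^3 + 2.0341*z^2 - 3.1911*z + 2.26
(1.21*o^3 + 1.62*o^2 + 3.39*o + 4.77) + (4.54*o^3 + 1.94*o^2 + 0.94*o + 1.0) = 5.75*o^3 + 3.56*o^2 + 4.33*o + 5.77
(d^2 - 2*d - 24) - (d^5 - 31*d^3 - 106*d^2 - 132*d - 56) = -d^5 + 31*d^3 + 107*d^2 + 130*d + 32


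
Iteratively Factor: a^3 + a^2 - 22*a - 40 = (a + 4)*(a^2 - 3*a - 10) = (a + 2)*(a + 4)*(a - 5)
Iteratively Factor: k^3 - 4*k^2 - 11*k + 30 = (k + 3)*(k^2 - 7*k + 10) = (k - 2)*(k + 3)*(k - 5)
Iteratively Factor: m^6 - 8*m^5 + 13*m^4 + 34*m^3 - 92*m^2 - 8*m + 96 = (m - 2)*(m^5 - 6*m^4 + m^3 + 36*m^2 - 20*m - 48) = (m - 3)*(m - 2)*(m^4 - 3*m^3 - 8*m^2 + 12*m + 16) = (m - 3)*(m - 2)*(m + 2)*(m^3 - 5*m^2 + 2*m + 8) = (m - 4)*(m - 3)*(m - 2)*(m + 2)*(m^2 - m - 2) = (m - 4)*(m - 3)*(m - 2)^2*(m + 2)*(m + 1)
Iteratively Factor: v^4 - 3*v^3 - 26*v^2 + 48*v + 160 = (v - 5)*(v^3 + 2*v^2 - 16*v - 32) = (v - 5)*(v + 2)*(v^2 - 16) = (v - 5)*(v + 2)*(v + 4)*(v - 4)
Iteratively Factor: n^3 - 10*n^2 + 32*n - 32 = (n - 4)*(n^2 - 6*n + 8) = (n - 4)*(n - 2)*(n - 4)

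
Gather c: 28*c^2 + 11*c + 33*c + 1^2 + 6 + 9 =28*c^2 + 44*c + 16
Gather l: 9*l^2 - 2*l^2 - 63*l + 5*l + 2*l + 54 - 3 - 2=7*l^2 - 56*l + 49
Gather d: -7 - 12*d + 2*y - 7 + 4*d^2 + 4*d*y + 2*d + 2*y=4*d^2 + d*(4*y - 10) + 4*y - 14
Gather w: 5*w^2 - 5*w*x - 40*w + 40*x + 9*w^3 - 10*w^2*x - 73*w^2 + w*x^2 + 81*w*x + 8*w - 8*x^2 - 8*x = 9*w^3 + w^2*(-10*x - 68) + w*(x^2 + 76*x - 32) - 8*x^2 + 32*x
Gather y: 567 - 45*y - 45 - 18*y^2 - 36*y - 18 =-18*y^2 - 81*y + 504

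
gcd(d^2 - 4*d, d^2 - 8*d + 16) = d - 4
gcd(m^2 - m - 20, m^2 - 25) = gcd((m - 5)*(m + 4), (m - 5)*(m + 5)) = m - 5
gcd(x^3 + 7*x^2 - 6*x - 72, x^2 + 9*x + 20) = x + 4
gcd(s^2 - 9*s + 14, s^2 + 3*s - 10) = s - 2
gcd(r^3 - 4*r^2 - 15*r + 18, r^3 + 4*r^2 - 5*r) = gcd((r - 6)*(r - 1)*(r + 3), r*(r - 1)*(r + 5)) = r - 1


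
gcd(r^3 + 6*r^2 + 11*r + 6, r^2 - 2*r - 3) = r + 1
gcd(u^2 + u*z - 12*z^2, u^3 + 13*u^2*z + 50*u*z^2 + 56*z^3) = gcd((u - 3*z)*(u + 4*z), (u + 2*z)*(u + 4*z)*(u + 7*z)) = u + 4*z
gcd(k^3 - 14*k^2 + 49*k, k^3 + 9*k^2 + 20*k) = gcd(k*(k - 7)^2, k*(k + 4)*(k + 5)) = k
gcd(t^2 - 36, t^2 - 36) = t^2 - 36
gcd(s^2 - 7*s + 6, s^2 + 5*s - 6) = s - 1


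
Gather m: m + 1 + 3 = m + 4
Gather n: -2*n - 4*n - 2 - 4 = -6*n - 6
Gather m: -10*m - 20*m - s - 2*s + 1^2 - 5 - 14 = -30*m - 3*s - 18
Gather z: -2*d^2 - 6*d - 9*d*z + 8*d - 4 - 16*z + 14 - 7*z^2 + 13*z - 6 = -2*d^2 + 2*d - 7*z^2 + z*(-9*d - 3) + 4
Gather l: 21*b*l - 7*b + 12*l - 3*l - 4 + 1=-7*b + l*(21*b + 9) - 3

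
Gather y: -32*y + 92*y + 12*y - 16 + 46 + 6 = 72*y + 36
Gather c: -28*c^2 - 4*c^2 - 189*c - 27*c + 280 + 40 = -32*c^2 - 216*c + 320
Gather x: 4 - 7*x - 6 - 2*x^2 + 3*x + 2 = -2*x^2 - 4*x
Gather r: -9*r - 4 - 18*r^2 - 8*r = -18*r^2 - 17*r - 4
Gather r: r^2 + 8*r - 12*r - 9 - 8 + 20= r^2 - 4*r + 3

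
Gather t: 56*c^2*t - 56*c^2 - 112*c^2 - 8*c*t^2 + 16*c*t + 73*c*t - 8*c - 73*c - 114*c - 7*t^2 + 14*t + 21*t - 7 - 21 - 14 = -168*c^2 - 195*c + t^2*(-8*c - 7) + t*(56*c^2 + 89*c + 35) - 42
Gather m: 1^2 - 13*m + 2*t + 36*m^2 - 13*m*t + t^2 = 36*m^2 + m*(-13*t - 13) + t^2 + 2*t + 1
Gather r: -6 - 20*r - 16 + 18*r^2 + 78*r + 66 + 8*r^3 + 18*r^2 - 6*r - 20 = 8*r^3 + 36*r^2 + 52*r + 24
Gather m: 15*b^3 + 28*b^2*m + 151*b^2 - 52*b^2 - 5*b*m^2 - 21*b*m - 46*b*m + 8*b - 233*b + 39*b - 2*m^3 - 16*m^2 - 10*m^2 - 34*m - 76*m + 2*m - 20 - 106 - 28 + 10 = 15*b^3 + 99*b^2 - 186*b - 2*m^3 + m^2*(-5*b - 26) + m*(28*b^2 - 67*b - 108) - 144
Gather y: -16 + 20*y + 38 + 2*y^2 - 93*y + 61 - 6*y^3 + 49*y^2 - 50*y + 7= -6*y^3 + 51*y^2 - 123*y + 90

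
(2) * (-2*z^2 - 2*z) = -4*z^2 - 4*z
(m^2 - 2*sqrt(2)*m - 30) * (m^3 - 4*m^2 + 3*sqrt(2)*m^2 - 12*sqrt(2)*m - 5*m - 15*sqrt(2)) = m^5 - 4*m^4 + sqrt(2)*m^4 - 47*m^3 - 4*sqrt(2)*m^3 - 95*sqrt(2)*m^2 + 168*m^2 + 210*m + 360*sqrt(2)*m + 450*sqrt(2)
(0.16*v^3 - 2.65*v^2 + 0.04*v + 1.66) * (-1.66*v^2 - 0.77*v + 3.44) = -0.2656*v^5 + 4.2758*v^4 + 2.5245*v^3 - 11.9024*v^2 - 1.1406*v + 5.7104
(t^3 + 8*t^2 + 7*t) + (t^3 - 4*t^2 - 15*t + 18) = 2*t^3 + 4*t^2 - 8*t + 18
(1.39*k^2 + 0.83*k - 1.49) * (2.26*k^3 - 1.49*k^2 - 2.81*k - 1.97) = 3.1414*k^5 - 0.1953*k^4 - 8.51*k^3 - 2.8505*k^2 + 2.5518*k + 2.9353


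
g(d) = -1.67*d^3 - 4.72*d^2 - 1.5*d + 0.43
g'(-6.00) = -125.22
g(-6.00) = 200.23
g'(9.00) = -492.27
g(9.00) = -1612.82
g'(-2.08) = -3.54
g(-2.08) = -1.84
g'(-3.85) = -39.42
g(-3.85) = 31.54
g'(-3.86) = -39.71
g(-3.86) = 31.94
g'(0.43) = -6.49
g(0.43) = -1.22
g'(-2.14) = -4.24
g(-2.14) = -1.61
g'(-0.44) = 1.68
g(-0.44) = 0.32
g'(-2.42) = -8.00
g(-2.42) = 0.09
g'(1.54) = -27.92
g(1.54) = -19.17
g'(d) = -5.01*d^2 - 9.44*d - 1.5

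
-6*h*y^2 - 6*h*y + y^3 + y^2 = y*(-6*h + y)*(y + 1)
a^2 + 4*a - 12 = (a - 2)*(a + 6)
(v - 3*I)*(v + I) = v^2 - 2*I*v + 3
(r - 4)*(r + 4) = r^2 - 16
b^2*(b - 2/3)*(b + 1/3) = b^4 - b^3/3 - 2*b^2/9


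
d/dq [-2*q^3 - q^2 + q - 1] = -6*q^2 - 2*q + 1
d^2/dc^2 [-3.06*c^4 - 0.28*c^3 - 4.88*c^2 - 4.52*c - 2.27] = -36.72*c^2 - 1.68*c - 9.76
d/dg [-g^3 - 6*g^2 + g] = -3*g^2 - 12*g + 1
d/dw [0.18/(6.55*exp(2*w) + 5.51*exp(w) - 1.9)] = (-2.358*exp(w) - 0.9918)*exp(w)/(6.55*exp(2*w) + 5.51*exp(w) - 1.9)^2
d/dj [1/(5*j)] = -1/(5*j^2)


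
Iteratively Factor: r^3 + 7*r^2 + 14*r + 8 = (r + 4)*(r^2 + 3*r + 2) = (r + 1)*(r + 4)*(r + 2)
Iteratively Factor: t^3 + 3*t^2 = (t)*(t^2 + 3*t) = t*(t + 3)*(t)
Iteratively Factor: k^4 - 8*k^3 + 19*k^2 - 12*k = (k - 1)*(k^3 - 7*k^2 + 12*k) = (k - 4)*(k - 1)*(k^2 - 3*k) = (k - 4)*(k - 3)*(k - 1)*(k)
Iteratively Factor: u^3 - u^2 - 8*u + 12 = (u - 2)*(u^2 + u - 6) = (u - 2)*(u + 3)*(u - 2)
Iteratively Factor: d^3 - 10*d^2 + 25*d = (d - 5)*(d^2 - 5*d) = d*(d - 5)*(d - 5)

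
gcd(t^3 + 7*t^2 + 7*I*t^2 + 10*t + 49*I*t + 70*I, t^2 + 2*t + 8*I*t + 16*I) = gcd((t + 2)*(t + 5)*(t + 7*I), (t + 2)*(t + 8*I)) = t + 2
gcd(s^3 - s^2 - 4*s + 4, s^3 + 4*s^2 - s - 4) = s - 1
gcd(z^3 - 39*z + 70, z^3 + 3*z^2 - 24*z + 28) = z^2 + 5*z - 14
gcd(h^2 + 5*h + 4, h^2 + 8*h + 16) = h + 4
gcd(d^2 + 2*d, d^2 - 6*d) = d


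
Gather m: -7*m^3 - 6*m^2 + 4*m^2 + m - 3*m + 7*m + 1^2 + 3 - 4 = -7*m^3 - 2*m^2 + 5*m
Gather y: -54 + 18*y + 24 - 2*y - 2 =16*y - 32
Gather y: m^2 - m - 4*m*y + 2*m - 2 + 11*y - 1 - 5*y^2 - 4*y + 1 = m^2 + m - 5*y^2 + y*(7 - 4*m) - 2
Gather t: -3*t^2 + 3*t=-3*t^2 + 3*t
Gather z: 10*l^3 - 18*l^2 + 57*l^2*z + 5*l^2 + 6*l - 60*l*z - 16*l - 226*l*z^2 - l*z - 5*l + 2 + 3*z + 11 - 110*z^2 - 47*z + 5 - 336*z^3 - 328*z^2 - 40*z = 10*l^3 - 13*l^2 - 15*l - 336*z^3 + z^2*(-226*l - 438) + z*(57*l^2 - 61*l - 84) + 18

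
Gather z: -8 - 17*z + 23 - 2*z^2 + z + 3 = -2*z^2 - 16*z + 18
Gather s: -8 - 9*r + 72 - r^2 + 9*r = 64 - r^2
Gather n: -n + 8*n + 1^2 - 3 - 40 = 7*n - 42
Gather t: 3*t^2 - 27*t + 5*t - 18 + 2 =3*t^2 - 22*t - 16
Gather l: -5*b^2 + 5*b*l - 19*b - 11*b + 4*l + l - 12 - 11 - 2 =-5*b^2 - 30*b + l*(5*b + 5) - 25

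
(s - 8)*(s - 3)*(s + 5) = s^3 - 6*s^2 - 31*s + 120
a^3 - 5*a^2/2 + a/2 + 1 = (a - 2)*(a - 1)*(a + 1/2)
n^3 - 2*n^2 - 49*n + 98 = (n - 7)*(n - 2)*(n + 7)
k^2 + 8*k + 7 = (k + 1)*(k + 7)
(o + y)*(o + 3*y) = o^2 + 4*o*y + 3*y^2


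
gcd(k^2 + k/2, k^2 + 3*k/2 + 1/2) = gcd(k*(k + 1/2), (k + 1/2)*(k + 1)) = k + 1/2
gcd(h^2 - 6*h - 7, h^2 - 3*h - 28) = h - 7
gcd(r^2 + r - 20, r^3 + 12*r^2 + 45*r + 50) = r + 5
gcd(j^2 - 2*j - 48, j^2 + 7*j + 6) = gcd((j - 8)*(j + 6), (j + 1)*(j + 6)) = j + 6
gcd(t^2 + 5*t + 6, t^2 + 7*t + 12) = t + 3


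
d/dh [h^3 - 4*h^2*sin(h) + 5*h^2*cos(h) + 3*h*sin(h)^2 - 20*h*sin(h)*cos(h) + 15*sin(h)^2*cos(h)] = -5*h^2*sin(h) - 4*h^2*cos(h) + 3*h^2 - 8*h*sin(h) + 3*h*sin(2*h) + 10*h*cos(h) - 20*h*cos(2*h) - 15*sin(h)/4 - 10*sin(2*h) + 45*sin(3*h)/4 - 3*cos(2*h)/2 + 3/2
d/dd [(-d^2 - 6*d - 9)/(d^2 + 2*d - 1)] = 4*(d^2 + 5*d + 6)/(d^4 + 4*d^3 + 2*d^2 - 4*d + 1)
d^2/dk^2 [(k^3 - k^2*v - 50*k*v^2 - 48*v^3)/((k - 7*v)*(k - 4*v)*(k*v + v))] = 2*(10*k^6*v - k^6 - 234*k^5*v^2 + 33*k^5*v + 1446*k^4*v^3 - 351*k^4*v^2 + 50*k^3*v^4 + 203*k^3*v^3 + 32*k^3*v^2 - 21456*k^2*v^5 + 14580*k^2*v^4 - 984*k^2*v^3 + 44352*k*v^6 - 63624*k*v^5 + 8136*k*v^4 - 37632*v^7 + 53984*v^6 - 20648*v^5)/(v*(k^9 - 33*k^8*v + 3*k^8 + 447*k^7*v^2 - 99*k^7*v + 3*k^7 - 3179*k^6*v^3 + 1341*k^6*v^2 - 99*k^6*v + k^6 + 12516*k^5*v^4 - 9537*k^5*v^3 + 1341*k^5*v^2 - 33*k^5*v - 25872*k^4*v^5 + 37548*k^4*v^4 - 9537*k^4*v^3 + 447*k^4*v^2 + 21952*k^3*v^6 - 77616*k^3*v^5 + 37548*k^3*v^4 - 3179*k^3*v^3 + 65856*k^2*v^6 - 77616*k^2*v^5 + 12516*k^2*v^4 + 65856*k*v^6 - 25872*k*v^5 + 21952*v^6))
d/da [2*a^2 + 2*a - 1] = 4*a + 2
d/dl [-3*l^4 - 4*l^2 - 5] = -12*l^3 - 8*l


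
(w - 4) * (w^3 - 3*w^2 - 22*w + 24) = w^4 - 7*w^3 - 10*w^2 + 112*w - 96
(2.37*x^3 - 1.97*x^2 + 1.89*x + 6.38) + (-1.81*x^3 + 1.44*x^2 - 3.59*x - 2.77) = 0.56*x^3 - 0.53*x^2 - 1.7*x + 3.61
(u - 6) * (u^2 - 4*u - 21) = u^3 - 10*u^2 + 3*u + 126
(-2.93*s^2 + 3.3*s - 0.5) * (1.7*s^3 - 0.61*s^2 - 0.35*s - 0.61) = -4.981*s^5 + 7.3973*s^4 - 1.8375*s^3 + 0.9373*s^2 - 1.838*s + 0.305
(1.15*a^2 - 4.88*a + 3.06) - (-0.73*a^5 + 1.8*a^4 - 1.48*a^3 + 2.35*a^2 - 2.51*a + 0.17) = 0.73*a^5 - 1.8*a^4 + 1.48*a^3 - 1.2*a^2 - 2.37*a + 2.89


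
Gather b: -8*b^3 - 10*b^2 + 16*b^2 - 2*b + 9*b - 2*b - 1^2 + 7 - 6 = -8*b^3 + 6*b^2 + 5*b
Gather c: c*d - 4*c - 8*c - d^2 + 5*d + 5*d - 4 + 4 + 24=c*(d - 12) - d^2 + 10*d + 24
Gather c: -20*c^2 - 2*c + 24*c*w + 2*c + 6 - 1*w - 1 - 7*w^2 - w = -20*c^2 + 24*c*w - 7*w^2 - 2*w + 5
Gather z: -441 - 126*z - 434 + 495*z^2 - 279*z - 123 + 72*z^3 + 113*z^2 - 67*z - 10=72*z^3 + 608*z^2 - 472*z - 1008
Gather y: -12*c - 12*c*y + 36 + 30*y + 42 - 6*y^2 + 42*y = -12*c - 6*y^2 + y*(72 - 12*c) + 78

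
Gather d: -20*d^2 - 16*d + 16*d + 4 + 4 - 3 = 5 - 20*d^2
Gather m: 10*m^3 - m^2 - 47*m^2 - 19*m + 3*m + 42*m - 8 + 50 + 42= 10*m^3 - 48*m^2 + 26*m + 84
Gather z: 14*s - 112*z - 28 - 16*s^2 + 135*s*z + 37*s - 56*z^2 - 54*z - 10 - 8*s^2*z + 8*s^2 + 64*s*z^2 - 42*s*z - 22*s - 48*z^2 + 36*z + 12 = -8*s^2 + 29*s + z^2*(64*s - 104) + z*(-8*s^2 + 93*s - 130) - 26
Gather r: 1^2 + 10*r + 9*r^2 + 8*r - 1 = 9*r^2 + 18*r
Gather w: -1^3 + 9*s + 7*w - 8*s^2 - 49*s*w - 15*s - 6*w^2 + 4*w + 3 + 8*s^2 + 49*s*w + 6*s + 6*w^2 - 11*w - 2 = 0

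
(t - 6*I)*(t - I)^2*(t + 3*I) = t^4 - 5*I*t^3 + 11*t^2 - 33*I*t - 18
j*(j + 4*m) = j^2 + 4*j*m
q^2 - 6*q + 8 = (q - 4)*(q - 2)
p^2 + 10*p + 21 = (p + 3)*(p + 7)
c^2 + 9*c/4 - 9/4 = (c - 3/4)*(c + 3)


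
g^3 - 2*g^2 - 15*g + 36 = (g - 3)^2*(g + 4)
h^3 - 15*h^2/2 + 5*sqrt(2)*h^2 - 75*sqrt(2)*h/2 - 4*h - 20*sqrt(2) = (h - 8)*(h + 1/2)*(h + 5*sqrt(2))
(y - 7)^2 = y^2 - 14*y + 49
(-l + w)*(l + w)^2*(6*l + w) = -6*l^4 - 7*l^3*w + 5*l^2*w^2 + 7*l*w^3 + w^4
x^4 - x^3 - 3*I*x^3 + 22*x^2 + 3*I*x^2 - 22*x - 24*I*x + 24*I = (x - 6*I)*(x + 4*I)*(-I*x + I)*(I*x + 1)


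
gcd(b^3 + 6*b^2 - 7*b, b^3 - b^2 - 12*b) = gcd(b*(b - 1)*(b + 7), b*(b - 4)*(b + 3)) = b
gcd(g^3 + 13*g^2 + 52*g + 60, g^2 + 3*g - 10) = g + 5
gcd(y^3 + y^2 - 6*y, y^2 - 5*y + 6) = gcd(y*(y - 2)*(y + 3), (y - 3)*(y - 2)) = y - 2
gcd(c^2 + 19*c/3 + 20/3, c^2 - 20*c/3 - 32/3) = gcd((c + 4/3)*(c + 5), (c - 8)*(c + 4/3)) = c + 4/3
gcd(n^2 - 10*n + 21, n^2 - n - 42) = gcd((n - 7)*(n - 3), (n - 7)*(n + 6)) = n - 7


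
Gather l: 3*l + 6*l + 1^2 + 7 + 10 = 9*l + 18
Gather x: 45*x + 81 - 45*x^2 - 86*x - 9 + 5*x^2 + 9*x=-40*x^2 - 32*x + 72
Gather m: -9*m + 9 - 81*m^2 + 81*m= -81*m^2 + 72*m + 9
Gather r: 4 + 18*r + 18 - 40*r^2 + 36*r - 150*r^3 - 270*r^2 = -150*r^3 - 310*r^2 + 54*r + 22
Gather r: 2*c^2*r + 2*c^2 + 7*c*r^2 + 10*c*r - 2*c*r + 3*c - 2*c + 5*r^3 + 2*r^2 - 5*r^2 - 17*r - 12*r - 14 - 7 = 2*c^2 + c + 5*r^3 + r^2*(7*c - 3) + r*(2*c^2 + 8*c - 29) - 21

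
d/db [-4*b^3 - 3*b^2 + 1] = 6*b*(-2*b - 1)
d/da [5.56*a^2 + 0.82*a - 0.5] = 11.12*a + 0.82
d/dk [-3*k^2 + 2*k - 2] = 2 - 6*k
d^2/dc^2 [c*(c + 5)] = 2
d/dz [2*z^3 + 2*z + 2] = 6*z^2 + 2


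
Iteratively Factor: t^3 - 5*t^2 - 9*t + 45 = (t + 3)*(t^2 - 8*t + 15) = (t - 5)*(t + 3)*(t - 3)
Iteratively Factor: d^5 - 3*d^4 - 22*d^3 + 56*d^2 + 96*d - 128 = (d + 2)*(d^4 - 5*d^3 - 12*d^2 + 80*d - 64) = (d - 4)*(d + 2)*(d^3 - d^2 - 16*d + 16) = (d - 4)^2*(d + 2)*(d^2 + 3*d - 4) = (d - 4)^2*(d + 2)*(d + 4)*(d - 1)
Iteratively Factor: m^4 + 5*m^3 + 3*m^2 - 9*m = (m + 3)*(m^3 + 2*m^2 - 3*m) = (m + 3)^2*(m^2 - m) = (m - 1)*(m + 3)^2*(m)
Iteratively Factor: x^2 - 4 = (x + 2)*(x - 2)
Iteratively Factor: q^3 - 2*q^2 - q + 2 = (q + 1)*(q^2 - 3*q + 2) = (q - 1)*(q + 1)*(q - 2)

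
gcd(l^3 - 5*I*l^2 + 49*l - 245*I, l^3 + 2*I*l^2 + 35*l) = l^2 + 2*I*l + 35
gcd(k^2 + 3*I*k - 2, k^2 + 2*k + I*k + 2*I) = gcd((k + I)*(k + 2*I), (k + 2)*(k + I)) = k + I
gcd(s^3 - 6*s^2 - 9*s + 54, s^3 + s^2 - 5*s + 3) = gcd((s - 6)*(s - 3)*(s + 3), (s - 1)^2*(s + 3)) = s + 3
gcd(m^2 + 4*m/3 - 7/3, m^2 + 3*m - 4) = m - 1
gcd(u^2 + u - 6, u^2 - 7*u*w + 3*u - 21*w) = u + 3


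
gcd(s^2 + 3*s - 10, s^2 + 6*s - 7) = 1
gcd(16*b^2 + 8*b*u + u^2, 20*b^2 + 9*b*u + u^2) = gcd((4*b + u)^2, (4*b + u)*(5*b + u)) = 4*b + u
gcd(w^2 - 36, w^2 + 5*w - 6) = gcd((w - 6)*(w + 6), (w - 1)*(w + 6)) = w + 6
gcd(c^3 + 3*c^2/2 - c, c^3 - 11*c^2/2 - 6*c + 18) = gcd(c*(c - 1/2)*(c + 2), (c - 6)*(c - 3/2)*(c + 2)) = c + 2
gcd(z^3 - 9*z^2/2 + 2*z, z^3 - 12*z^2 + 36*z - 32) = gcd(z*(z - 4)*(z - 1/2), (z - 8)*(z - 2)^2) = 1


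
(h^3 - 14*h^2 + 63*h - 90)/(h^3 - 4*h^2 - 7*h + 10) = (h^2 - 9*h + 18)/(h^2 + h - 2)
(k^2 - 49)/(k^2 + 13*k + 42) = (k - 7)/(k + 6)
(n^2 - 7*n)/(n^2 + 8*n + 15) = n*(n - 7)/(n^2 + 8*n + 15)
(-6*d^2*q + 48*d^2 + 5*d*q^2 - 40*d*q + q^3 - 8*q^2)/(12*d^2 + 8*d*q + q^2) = (-d*q + 8*d + q^2 - 8*q)/(2*d + q)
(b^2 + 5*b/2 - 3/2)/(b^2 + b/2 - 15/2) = (2*b - 1)/(2*b - 5)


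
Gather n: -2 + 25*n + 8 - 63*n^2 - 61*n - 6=-63*n^2 - 36*n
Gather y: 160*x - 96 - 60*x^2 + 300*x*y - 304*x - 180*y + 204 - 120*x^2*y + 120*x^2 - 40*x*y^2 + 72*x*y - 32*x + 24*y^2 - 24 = 60*x^2 - 176*x + y^2*(24 - 40*x) + y*(-120*x^2 + 372*x - 180) + 84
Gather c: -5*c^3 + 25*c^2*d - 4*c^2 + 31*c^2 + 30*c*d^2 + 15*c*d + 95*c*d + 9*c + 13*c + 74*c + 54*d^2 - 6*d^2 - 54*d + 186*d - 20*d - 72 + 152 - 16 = -5*c^3 + c^2*(25*d + 27) + c*(30*d^2 + 110*d + 96) + 48*d^2 + 112*d + 64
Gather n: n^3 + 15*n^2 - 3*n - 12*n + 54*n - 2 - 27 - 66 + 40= n^3 + 15*n^2 + 39*n - 55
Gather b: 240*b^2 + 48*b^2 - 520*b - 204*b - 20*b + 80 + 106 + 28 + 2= 288*b^2 - 744*b + 216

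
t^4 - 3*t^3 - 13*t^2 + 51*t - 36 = (t - 3)^2*(t - 1)*(t + 4)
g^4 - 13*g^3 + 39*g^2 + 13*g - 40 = (g - 8)*(g - 5)*(g - 1)*(g + 1)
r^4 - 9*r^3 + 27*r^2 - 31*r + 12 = (r - 4)*(r - 3)*(r - 1)^2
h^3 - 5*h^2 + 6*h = h*(h - 3)*(h - 2)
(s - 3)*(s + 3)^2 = s^3 + 3*s^2 - 9*s - 27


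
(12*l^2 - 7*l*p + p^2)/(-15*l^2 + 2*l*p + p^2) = (-4*l + p)/(5*l + p)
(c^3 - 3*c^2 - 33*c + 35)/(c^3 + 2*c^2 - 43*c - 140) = (c - 1)/(c + 4)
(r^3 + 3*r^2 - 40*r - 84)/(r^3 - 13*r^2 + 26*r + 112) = (r^2 + r - 42)/(r^2 - 15*r + 56)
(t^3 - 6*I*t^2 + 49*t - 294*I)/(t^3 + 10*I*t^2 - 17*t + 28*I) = (t^2 - 13*I*t - 42)/(t^2 + 3*I*t + 4)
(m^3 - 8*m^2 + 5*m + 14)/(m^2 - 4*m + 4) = (m^2 - 6*m - 7)/(m - 2)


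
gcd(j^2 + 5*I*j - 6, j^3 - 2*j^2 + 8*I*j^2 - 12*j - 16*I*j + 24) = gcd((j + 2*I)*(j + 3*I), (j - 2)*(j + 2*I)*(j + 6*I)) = j + 2*I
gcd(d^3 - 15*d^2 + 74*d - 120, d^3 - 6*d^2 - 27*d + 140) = d - 4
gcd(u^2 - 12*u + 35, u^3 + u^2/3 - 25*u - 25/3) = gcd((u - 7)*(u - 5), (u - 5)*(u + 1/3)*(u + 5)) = u - 5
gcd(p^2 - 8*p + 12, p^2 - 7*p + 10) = p - 2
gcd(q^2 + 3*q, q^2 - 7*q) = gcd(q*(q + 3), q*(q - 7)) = q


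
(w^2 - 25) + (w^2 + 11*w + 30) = 2*w^2 + 11*w + 5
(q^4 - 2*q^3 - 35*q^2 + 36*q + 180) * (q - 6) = q^5 - 8*q^4 - 23*q^3 + 246*q^2 - 36*q - 1080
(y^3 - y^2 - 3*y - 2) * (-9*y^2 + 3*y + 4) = -9*y^5 + 12*y^4 + 28*y^3 + 5*y^2 - 18*y - 8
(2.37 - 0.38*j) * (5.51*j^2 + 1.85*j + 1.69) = -2.0938*j^3 + 12.3557*j^2 + 3.7423*j + 4.0053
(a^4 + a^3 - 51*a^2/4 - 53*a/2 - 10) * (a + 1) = a^5 + 2*a^4 - 47*a^3/4 - 157*a^2/4 - 73*a/2 - 10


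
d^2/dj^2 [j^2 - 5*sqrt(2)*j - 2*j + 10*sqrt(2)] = 2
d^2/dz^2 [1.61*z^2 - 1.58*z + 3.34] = 3.22000000000000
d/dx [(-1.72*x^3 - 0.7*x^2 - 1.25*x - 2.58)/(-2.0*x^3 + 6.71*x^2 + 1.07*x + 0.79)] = (-12.9412*x^4 - 8.6808*x^3 - 11.9179*x^2 + 33.5176*x + 1.7731)/(4.0*x^6 - 26.84*x^5 + 40.7441*x^4 + 11.1994*x^3 + 11.7467*x^2 + 1.6906*x + 0.6241)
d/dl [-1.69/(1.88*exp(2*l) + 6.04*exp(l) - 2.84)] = (6.3544*exp(l) + 10.2076)*exp(l)/(1.88*exp(2*l) + 6.04*exp(l) - 2.84)^2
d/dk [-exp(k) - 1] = -exp(k)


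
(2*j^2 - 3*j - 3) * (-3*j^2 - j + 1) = -6*j^4 + 7*j^3 + 14*j^2 - 3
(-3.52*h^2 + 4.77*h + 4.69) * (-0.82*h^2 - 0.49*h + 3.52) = 2.8864*h^4 - 2.1866*h^3 - 18.5735*h^2 + 14.4923*h + 16.5088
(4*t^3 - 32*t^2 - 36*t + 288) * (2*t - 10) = 8*t^4 - 104*t^3 + 248*t^2 + 936*t - 2880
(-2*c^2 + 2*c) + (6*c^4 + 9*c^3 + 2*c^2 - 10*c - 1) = 6*c^4 + 9*c^3 - 8*c - 1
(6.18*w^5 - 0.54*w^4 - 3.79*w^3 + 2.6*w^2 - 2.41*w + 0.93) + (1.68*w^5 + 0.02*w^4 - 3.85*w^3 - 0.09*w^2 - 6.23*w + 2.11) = 7.86*w^5 - 0.52*w^4 - 7.64*w^3 + 2.51*w^2 - 8.64*w + 3.04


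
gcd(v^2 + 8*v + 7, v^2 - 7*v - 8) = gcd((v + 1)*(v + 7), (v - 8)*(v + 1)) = v + 1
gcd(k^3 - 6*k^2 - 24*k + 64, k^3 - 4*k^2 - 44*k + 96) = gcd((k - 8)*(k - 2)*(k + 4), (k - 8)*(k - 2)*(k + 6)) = k^2 - 10*k + 16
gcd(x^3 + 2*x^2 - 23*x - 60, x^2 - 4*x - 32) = x + 4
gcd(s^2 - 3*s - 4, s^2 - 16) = s - 4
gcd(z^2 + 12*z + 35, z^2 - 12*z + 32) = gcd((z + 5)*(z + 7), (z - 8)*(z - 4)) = 1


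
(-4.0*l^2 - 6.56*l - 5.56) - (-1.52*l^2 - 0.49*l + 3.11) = -2.48*l^2 - 6.07*l - 8.67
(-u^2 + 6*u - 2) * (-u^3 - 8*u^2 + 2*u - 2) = u^5 + 2*u^4 - 48*u^3 + 30*u^2 - 16*u + 4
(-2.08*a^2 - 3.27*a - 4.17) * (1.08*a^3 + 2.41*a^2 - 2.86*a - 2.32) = -2.2464*a^5 - 8.5444*a^4 - 6.4355*a^3 + 4.1281*a^2 + 19.5126*a + 9.6744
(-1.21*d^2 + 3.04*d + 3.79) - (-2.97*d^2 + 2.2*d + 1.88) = 1.76*d^2 + 0.84*d + 1.91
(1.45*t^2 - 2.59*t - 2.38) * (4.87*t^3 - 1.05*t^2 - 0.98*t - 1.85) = 7.0615*t^5 - 14.1358*t^4 - 10.2921*t^3 + 2.3547*t^2 + 7.1239*t + 4.403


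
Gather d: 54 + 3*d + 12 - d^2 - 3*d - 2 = 64 - d^2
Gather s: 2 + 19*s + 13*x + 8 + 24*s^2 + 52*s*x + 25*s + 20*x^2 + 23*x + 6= 24*s^2 + s*(52*x + 44) + 20*x^2 + 36*x + 16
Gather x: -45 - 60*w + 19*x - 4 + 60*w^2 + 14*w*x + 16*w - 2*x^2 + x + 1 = 60*w^2 - 44*w - 2*x^2 + x*(14*w + 20) - 48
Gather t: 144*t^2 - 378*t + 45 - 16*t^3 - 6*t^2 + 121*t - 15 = -16*t^3 + 138*t^2 - 257*t + 30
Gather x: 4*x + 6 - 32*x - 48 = -28*x - 42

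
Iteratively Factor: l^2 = (l)*(l)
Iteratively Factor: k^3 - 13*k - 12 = (k + 1)*(k^2 - k - 12) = (k - 4)*(k + 1)*(k + 3)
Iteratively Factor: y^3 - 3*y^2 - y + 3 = (y - 3)*(y^2 - 1) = (y - 3)*(y + 1)*(y - 1)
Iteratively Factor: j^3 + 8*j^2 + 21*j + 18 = (j + 2)*(j^2 + 6*j + 9) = (j + 2)*(j + 3)*(j + 3)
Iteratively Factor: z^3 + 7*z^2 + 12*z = (z + 4)*(z^2 + 3*z) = z*(z + 4)*(z + 3)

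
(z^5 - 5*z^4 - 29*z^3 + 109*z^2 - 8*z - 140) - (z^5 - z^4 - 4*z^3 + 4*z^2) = -4*z^4 - 25*z^3 + 105*z^2 - 8*z - 140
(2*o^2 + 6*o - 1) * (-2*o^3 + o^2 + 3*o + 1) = -4*o^5 - 10*o^4 + 14*o^3 + 19*o^2 + 3*o - 1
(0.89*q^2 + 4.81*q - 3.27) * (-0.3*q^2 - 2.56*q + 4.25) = -0.267*q^4 - 3.7214*q^3 - 7.5501*q^2 + 28.8137*q - 13.8975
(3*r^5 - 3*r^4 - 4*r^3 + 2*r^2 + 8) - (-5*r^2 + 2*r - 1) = 3*r^5 - 3*r^4 - 4*r^3 + 7*r^2 - 2*r + 9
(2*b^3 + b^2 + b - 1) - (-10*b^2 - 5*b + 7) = 2*b^3 + 11*b^2 + 6*b - 8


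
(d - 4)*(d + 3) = d^2 - d - 12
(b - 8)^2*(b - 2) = b^3 - 18*b^2 + 96*b - 128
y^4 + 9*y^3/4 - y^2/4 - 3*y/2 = y*(y - 3/4)*(y + 1)*(y + 2)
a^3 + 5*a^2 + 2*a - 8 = (a - 1)*(a + 2)*(a + 4)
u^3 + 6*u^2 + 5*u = u*(u + 1)*(u + 5)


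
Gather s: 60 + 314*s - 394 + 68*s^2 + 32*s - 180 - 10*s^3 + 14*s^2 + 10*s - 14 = -10*s^3 + 82*s^2 + 356*s - 528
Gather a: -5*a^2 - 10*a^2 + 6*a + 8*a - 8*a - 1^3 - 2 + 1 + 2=-15*a^2 + 6*a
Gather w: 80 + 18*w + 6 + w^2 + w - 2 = w^2 + 19*w + 84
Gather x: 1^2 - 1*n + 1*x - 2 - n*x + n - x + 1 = -n*x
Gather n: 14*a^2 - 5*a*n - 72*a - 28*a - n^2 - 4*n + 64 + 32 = 14*a^2 - 100*a - n^2 + n*(-5*a - 4) + 96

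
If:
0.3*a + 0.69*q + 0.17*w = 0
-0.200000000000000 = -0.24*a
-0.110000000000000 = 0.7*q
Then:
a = 0.83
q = -0.16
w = -0.83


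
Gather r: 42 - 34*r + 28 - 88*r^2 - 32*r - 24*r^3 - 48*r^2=-24*r^3 - 136*r^2 - 66*r + 70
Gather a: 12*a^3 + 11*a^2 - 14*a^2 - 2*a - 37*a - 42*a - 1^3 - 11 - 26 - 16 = 12*a^3 - 3*a^2 - 81*a - 54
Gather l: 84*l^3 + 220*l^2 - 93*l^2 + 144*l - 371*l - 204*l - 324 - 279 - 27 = 84*l^3 + 127*l^2 - 431*l - 630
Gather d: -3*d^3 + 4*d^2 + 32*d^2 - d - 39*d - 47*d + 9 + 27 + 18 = -3*d^3 + 36*d^2 - 87*d + 54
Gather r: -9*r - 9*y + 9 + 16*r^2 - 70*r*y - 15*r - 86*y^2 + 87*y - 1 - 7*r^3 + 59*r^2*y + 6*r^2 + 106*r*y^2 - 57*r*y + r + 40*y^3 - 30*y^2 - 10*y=-7*r^3 + r^2*(59*y + 22) + r*(106*y^2 - 127*y - 23) + 40*y^3 - 116*y^2 + 68*y + 8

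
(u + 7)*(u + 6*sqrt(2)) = u^2 + 7*u + 6*sqrt(2)*u + 42*sqrt(2)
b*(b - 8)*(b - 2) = b^3 - 10*b^2 + 16*b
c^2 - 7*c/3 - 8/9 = (c - 8/3)*(c + 1/3)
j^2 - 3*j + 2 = (j - 2)*(j - 1)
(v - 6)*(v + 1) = v^2 - 5*v - 6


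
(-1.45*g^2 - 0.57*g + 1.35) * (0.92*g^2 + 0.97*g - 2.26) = -1.334*g^4 - 1.9309*g^3 + 3.9661*g^2 + 2.5977*g - 3.051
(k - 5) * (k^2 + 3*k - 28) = k^3 - 2*k^2 - 43*k + 140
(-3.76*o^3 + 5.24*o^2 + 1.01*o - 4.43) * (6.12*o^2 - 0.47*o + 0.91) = -23.0112*o^5 + 33.836*o^4 + 0.296800000000001*o^3 - 22.8179*o^2 + 3.0012*o - 4.0313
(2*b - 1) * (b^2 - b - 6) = 2*b^3 - 3*b^2 - 11*b + 6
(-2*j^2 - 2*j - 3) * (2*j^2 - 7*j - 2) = -4*j^4 + 10*j^3 + 12*j^2 + 25*j + 6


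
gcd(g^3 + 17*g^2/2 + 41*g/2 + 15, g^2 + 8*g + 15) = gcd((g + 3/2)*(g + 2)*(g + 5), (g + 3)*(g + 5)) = g + 5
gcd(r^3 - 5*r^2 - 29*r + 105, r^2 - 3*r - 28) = r - 7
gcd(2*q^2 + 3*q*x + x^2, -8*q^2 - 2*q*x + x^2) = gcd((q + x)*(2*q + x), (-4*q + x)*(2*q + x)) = 2*q + x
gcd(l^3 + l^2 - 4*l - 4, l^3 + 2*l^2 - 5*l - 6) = l^2 - l - 2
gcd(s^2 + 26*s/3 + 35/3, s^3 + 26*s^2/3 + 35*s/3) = s^2 + 26*s/3 + 35/3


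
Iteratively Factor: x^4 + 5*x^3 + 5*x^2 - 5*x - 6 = (x + 3)*(x^3 + 2*x^2 - x - 2) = (x + 1)*(x + 3)*(x^2 + x - 2) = (x - 1)*(x + 1)*(x + 3)*(x + 2)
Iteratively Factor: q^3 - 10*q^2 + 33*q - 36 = (q - 3)*(q^2 - 7*q + 12) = (q - 3)^2*(q - 4)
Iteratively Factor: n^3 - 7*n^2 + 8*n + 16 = (n + 1)*(n^2 - 8*n + 16) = (n - 4)*(n + 1)*(n - 4)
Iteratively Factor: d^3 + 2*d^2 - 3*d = (d - 1)*(d^2 + 3*d) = d*(d - 1)*(d + 3)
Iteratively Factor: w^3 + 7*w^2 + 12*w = (w + 4)*(w^2 + 3*w) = w*(w + 4)*(w + 3)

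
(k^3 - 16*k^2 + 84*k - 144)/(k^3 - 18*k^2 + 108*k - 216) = (k - 4)/(k - 6)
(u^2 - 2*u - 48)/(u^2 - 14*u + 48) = (u + 6)/(u - 6)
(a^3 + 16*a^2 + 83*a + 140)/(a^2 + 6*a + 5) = (a^2 + 11*a + 28)/(a + 1)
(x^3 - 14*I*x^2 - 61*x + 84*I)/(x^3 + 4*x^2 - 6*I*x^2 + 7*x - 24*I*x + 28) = (x^2 - 7*I*x - 12)/(x^2 + x*(4 + I) + 4*I)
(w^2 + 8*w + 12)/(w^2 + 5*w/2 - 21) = 2*(w + 2)/(2*w - 7)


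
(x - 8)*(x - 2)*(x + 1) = x^3 - 9*x^2 + 6*x + 16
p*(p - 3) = p^2 - 3*p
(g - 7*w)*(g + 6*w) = g^2 - g*w - 42*w^2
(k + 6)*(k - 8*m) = k^2 - 8*k*m + 6*k - 48*m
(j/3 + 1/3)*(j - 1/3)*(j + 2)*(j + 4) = j^4/3 + 20*j^3/9 + 35*j^2/9 + 10*j/9 - 8/9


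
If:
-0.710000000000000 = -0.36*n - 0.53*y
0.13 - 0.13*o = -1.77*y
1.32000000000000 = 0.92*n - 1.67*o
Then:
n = 2.04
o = 0.34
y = -0.05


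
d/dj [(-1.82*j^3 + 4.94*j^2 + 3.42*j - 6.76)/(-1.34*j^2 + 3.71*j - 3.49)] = (2.4388*j^4 - 13.5044*j^3 + 41.9656*j^2 - 52.598*j + 13.1438)/(1.7956*j^4 - 9.9428*j^3 + 23.1173*j^2 - 25.8958*j + 12.1801)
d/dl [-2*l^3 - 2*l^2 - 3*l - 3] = -6*l^2 - 4*l - 3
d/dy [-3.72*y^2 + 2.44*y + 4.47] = 2.44 - 7.44*y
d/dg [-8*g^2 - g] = -16*g - 1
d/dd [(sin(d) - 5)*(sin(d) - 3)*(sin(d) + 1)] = (3*sin(d)^2 - 14*sin(d) + 7)*cos(d)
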